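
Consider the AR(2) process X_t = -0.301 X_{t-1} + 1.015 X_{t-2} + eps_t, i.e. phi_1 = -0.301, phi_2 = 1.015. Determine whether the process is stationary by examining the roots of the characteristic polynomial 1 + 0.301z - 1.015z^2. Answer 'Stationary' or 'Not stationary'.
\text{Not stationary}

The AR(p) characteristic polynomial is P(z) = 1 + 0.301z - 1.015z^2.
Stationarity requires all roots to lie outside the unit circle, i.e. |z| > 1 for every root.
Set 1 + (0.301) z + (-1.015) z^2 = 0, i.e. a z^2 + b z + c = 0 with a = -1.015, b = 0.301, c = 1.
Discriminant D = b^2 - 4ac = (0.301)^2 - 4*(-1.015)*1 = 0.090601 - (-4.06) = 4.150601.
D >= 0, so the roots are real: z = (-b +/- sqrt(D)) / (2a) = (-0.301 +/- 2.037302) / (-2.03).
  z_1 = (-0.301 + 2.037302) / (-2.03) = -0.8553,   |z_1| = 0.8553.
  z_2 = (-0.301 - 2.037302) / (-2.03) = 1.1519,   |z_2| = 1.1519.
Moduli of all roots: 0.8553, 1.1519.
All moduli strictly greater than 1? No.
Verdict: Not stationary.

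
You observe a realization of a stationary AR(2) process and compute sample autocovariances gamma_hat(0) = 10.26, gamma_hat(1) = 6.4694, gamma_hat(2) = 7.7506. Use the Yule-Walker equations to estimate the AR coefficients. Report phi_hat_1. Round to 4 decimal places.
\hat\phi_{1} = 0.2560

The Yule-Walker equations for an AR(p) process read, in matrix form,
  Gamma_p phi = r_p,   with   (Gamma_p)_{ij} = gamma(|i - j|),
                       (r_p)_i = gamma(i),   i,j = 1..p.
Substitute the sample gammas (Toeplitz matrix and right-hand side of size 2):
  Gamma_p = [[10.26, 6.4694], [6.4694, 10.26]]
  r_p     = [6.4694, 7.7506]
Written out:
  10.26 phi_1 + 6.4694 phi_2 = 6.4694
  6.4694 phi_1 + 10.26 phi_2 = 7.7506
Solve by Cramer's rule:
  det = gamma(0)^2 - gamma(1)^2 = (10.26)^2 - (6.4694)^2 = 105.2676 - 41.85313636 = 63.41446364
  phi_hat_1 = [gamma(1) gamma(0) - gamma(1) gamma(2)] / det = [(6.4694)(10.26) - (6.4694)(7.7506)] / 63.41446364 = 16.23431236 / 63.41446364 = 0.256
  phi_hat_2 = [gamma(0) gamma(2) - gamma(1)^2] / det = [(10.26)(7.7506) - (6.4694)^2] / 63.41446364 = 37.66801964 / 63.41446364 = 0.594
So phi_hat = [0.2560, 0.5940].
Therefore phi_hat_1 = 0.2560.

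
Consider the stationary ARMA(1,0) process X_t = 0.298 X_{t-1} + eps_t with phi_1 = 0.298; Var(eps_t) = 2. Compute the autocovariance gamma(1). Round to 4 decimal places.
\gamma(1) = 0.6541

Multiply the model equation by X_{t-k} and take expectations. With theta_0 = psi_0 = 1 and psi_j the MA(infinity) weights, this gives
  gamma(k) - sum_i phi_i gamma(k-i) = c_k,
  c_k = sigma^2 * sum_{j=k..q} theta_j psi_{j-k}   (c_k = 0 for k > q),
using gamma(-m) = gamma(m).
Pure AR (q = 0): c_0 = sigma^2 = 2, c_k = 0 for k >= 1.
Equations for k = 0 and k = 1 (AR order 1):
  gamma(0) = phi_1 gamma(1) + c_0
  gamma(1) = phi_1 gamma(0) + c_1
Substituting the second into the first: gamma(0) (1 - phi_1^2) = c_0 + phi_1 c_1, so
  gamma(0) = c_0 / (1 - phi_1^2) = 2 / (1 - (0.298)^2) = 2 / 0.911196 = 2.194917.
  gamma(1) = phi_1 gamma(0) = (0.298)(2.194917) = 0.654085.
Therefore gamma(1) = 0.6541 (to 4 decimal places).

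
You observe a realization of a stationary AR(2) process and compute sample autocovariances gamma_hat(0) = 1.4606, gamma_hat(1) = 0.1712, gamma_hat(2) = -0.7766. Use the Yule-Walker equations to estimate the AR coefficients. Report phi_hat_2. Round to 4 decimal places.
\hat\phi_{2} = -0.5530

The Yule-Walker equations for an AR(p) process read, in matrix form,
  Gamma_p phi = r_p,   with   (Gamma_p)_{ij} = gamma(|i - j|),
                       (r_p)_i = gamma(i),   i,j = 1..p.
Substitute the sample gammas (Toeplitz matrix and right-hand side of size 2):
  Gamma_p = [[1.4606, 0.1712], [0.1712, 1.4606]]
  r_p     = [0.1712, -0.7766]
Written out:
  1.4606 phi_1 + 0.1712 phi_2 = 0.1712
  0.1712 phi_1 + 1.4606 phi_2 = -0.7766
Solve by Cramer's rule:
  det = gamma(0)^2 - gamma(1)^2 = (1.4606)^2 - (0.1712)^2 = 2.13335236 - 0.02930944 = 2.10404292
  phi_hat_1 = [gamma(1) gamma(0) - gamma(1) gamma(2)] / det = [(0.1712)(1.4606) - (0.1712)(-0.7766)] / 2.10404292 = 0.38300864 / 2.10404292 = 0.182
  phi_hat_2 = [gamma(0) gamma(2) - gamma(1)^2] / det = [(1.4606)(-0.7766) - (0.1712)^2] / 2.10404292 = -1.1636114 / 2.10404292 = -0.553
So phi_hat = [0.1820, -0.5530].
Therefore phi_hat_2 = -0.5530.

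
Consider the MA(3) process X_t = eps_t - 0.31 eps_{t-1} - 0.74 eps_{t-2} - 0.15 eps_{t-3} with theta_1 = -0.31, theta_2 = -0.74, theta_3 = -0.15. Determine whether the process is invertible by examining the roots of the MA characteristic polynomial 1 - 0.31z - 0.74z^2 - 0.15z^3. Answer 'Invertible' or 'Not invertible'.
\text{Not invertible}

The MA(q) characteristic polynomial is P(z) = 1 - 0.31z - 0.74z^2 - 0.15z^3.
Invertibility requires all roots to lie outside the unit circle, i.e. |z| > 1 for every root.
Degree 3: look for a simple real root z0 first, then factor out (1 - z/z0) and solve the remaining quadratic.
Testing z0 = -4: P(-4) = 1 + (-0.31)(-4) + (-0.74)(-4)^2 + (-0.15)(-4)^3
  = 1 + (1.24) + (-11.84) + (9.6) = 0.  So z_0 = -4 is a root, |z_0| = 4.
Divide out the factor (1 + 0.25 z) = (1 - z/z0) (since 1/z0 = -0.25):
  P(z) = (1 + 0.25 z)(1 + (-0.56) z + (-0.6) z^2)
  [check: z-coef -0.56 - (-0.25) = -0.31; z^2-coef -0.6 - (-0.25)(-0.56) = -0.74; z^3-coef -(-0.25)(-0.6) = -0.15.]
Remaining roots from the quadratic factor 1 + (-0.56) z + (-0.6) z^2:
  Set 1 + (-0.56) z + (-0.6) z^2 = 0, i.e. a z^2 + b z + c = 0 with a = -0.6, b = -0.56, c = 1.
  Discriminant D = b^2 - 4ac = (-0.56)^2 - 4*(-0.6)*1 = 0.3136 - (-2.4) = 2.7136.
  D >= 0, so the roots are real: z = (-b +/- sqrt(D)) / (2a) = (0.56 +/- 1.647301) / (-1.2).
    z_1 = (0.56 + 1.647301) / (-1.2) = -1.8394,   |z_1| = 1.8394.
    z_2 = (0.56 - 1.647301) / (-1.2) = 0.9061,   |z_2| = 0.9061.
Moduli of all roots: 4.0000, 1.8394, 0.9061.
All moduli strictly greater than 1? No.
Verdict: Not invertible.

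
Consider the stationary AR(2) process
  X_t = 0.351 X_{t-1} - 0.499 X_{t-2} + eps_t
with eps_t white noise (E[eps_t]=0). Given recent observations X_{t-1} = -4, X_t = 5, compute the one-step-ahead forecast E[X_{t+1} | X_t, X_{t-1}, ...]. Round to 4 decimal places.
E[X_{t+1} \mid \mathcal F_t] = 3.7510

For an AR(p) model X_t = c + sum_i phi_i X_{t-i} + eps_t, the
one-step-ahead conditional mean is
  E[X_{t+1} | X_t, ...] = c + sum_i phi_i X_{t+1-i}.
Substitute known values:
  E[X_{t+1} | ...] = (0.351) * (5) + (-0.499) * (-4)
                   = 3.7510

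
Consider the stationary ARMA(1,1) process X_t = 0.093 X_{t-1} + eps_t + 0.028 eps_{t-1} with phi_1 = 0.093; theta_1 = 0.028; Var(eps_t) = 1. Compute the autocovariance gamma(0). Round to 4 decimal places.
\gamma(0) = 1.0148

Multiply the model equation by X_{t-k} and take expectations. With theta_0 = psi_0 = 1 and psi_j the MA(infinity) weights, this gives
  gamma(k) - sum_i phi_i gamma(k-i) = c_k,
  c_k = sigma^2 * sum_{j=k..q} theta_j psi_{j-k}   (c_k = 0 for k > q),
using gamma(-m) = gamma(m).
psi-weights needed (psi_j = theta_j + sum_i phi_i psi_{j-i}):
  psi_1 = theta_1 + phi_1 = 0.028 + (0.093) = 0.121
Right-hand sides:
  c_0 = sigma^2 (1 + theta_1 psi_1) = 1 * (1 + (0.028)(0.121)) = 1 * 1.003388 = 1.003388
  c_1 = sigma^2 theta_1 = 1 * (0.028) = 0.028
  c_2 = 0
Equations for k = 0 and k = 1 (AR order 1):
  gamma(0) = phi_1 gamma(1) + c_0
  gamma(1) = phi_1 gamma(0) + c_1
Substituting the second into the first: gamma(0) (1 - phi_1^2) = c_0 + phi_1 c_1, so
  gamma(0) = (c_0 + phi_1 c_1) / (1 - phi_1^2) = (1.003388 + (0.093)(0.028)) / (1 - (0.093)^2) = 1.005992 / 0.991351 = 1.014769.
Therefore gamma(0) = 1.0148 (to 4 decimal places).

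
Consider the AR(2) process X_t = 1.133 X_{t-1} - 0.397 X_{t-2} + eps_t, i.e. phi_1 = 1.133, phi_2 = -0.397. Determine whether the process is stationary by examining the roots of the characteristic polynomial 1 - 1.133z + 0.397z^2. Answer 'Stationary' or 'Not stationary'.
\text{Stationary}

The AR(p) characteristic polynomial is P(z) = 1 - 1.133z + 0.397z^2.
Stationarity requires all roots to lie outside the unit circle, i.e. |z| > 1 for every root.
Set 1 + (-1.133) z + (0.397) z^2 = 0, i.e. a z^2 + b z + c = 0 with a = 0.397, b = -1.133, c = 1.
Discriminant D = b^2 - 4ac = (-1.133)^2 - 4*(0.397)*1 = 1.283689 - (1.588) = -0.304311.
D < 0, so the roots are the complex-conjugate pair z = (-b +/- i sqrt(-D)) / (2a) = 1.427 +/- 0.6948i.
For a conjugate pair |z|^2 = z * conj(z) = (product of roots) = c/a = 1/(0.397) = 2.518892, so |z| = sqrt(2.518892) = 1.5871 for both roots.
Moduli of all roots: 1.5871, 1.5871.
All moduli strictly greater than 1? Yes.
Verdict: Stationary.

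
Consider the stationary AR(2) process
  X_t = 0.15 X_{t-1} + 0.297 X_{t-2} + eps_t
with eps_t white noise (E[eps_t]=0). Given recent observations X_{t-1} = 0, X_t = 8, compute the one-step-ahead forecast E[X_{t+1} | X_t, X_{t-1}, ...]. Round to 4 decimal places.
E[X_{t+1} \mid \mathcal F_t] = 1.2000

For an AR(p) model X_t = c + sum_i phi_i X_{t-i} + eps_t, the
one-step-ahead conditional mean is
  E[X_{t+1} | X_t, ...] = c + sum_i phi_i X_{t+1-i}.
Substitute known values:
  E[X_{t+1} | ...] = (0.15) * (8) + (0.297) * (0)
                   = 1.2000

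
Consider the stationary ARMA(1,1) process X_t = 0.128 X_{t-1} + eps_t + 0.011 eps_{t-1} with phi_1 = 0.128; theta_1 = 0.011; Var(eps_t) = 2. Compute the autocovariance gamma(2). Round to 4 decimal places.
\gamma(2) = 0.0362

Multiply the model equation by X_{t-k} and take expectations. With theta_0 = psi_0 = 1 and psi_j the MA(infinity) weights, this gives
  gamma(k) - sum_i phi_i gamma(k-i) = c_k,
  c_k = sigma^2 * sum_{j=k..q} theta_j psi_{j-k}   (c_k = 0 for k > q),
using gamma(-m) = gamma(m).
psi-weights needed (psi_j = theta_j + sum_i phi_i psi_{j-i}):
  psi_1 = theta_1 + phi_1 = 0.011 + (0.128) = 0.139
Right-hand sides:
  c_0 = sigma^2 (1 + theta_1 psi_1) = 2 * (1 + (0.011)(0.139)) = 2 * 1.001529 = 2.003058
  c_1 = sigma^2 theta_1 = 2 * (0.011) = 0.022
  c_2 = 0
Equations for k = 0 and k = 1 (AR order 1):
  gamma(0) = phi_1 gamma(1) + c_0
  gamma(1) = phi_1 gamma(0) + c_1
Substituting the second into the first: gamma(0) (1 - phi_1^2) = c_0 + phi_1 c_1, so
  gamma(0) = (c_0 + phi_1 c_1) / (1 - phi_1^2) = (2.003058 + (0.128)(0.022)) / (1 - (0.128)^2) = 2.005874 / 0.983616 = 2.039286.
  gamma(1) = phi_1 gamma(0) + c_1 = (0.128)(2.039286) + (0.022) = 0.283029.
For k = 2 (> q): gamma(2) = phi_1 gamma(1) = (0.128)(0.283029) = 0.036228.
Therefore gamma(2) = 0.0362 (to 4 decimal places).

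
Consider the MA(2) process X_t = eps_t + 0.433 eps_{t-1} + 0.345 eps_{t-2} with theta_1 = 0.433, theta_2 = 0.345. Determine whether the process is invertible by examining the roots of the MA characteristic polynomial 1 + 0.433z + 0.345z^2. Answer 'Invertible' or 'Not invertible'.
\text{Invertible}

The MA(q) characteristic polynomial is P(z) = 1 + 0.433z + 0.345z^2.
Invertibility requires all roots to lie outside the unit circle, i.e. |z| > 1 for every root.
Set 1 + (0.433) z + (0.345) z^2 = 0, i.e. a z^2 + b z + c = 0 with a = 0.345, b = 0.433, c = 1.
Discriminant D = b^2 - 4ac = (0.433)^2 - 4*(0.345)*1 = 0.187489 - (1.38) = -1.192511.
D < 0, so the roots are the complex-conjugate pair z = (-b +/- i sqrt(-D)) / (2a) = -0.6275 +/- 1.5826i.
For a conjugate pair |z|^2 = z * conj(z) = (product of roots) = c/a = 1/(0.345) = 2.898551, so |z| = sqrt(2.898551) = 1.7025 for both roots.
Moduli of all roots: 1.7025, 1.7025.
All moduli strictly greater than 1? Yes.
Verdict: Invertible.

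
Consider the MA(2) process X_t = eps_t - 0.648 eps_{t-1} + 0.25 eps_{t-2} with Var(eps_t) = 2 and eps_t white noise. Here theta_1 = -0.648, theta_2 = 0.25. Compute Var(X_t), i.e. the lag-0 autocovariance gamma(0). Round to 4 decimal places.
\gamma(0) = 2.9648

For an MA(q) process X_t = eps_t + sum_i theta_i eps_{t-i} with
Var(eps_t) = sigma^2, the variance is
  gamma(0) = sigma^2 * (1 + sum_i theta_i^2).
  sum_i theta_i^2 = (-0.648)^2 + (0.25)^2 = 0.419904 + 0.0625 = 0.482404.
  gamma(0) = 2 * (1 + 0.482404) = 2 * 1.482404 = 2.964808, which rounds to 2.9648.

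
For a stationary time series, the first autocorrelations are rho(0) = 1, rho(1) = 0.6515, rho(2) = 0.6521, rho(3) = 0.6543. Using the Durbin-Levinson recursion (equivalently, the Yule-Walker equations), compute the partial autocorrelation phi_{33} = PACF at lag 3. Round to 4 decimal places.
\phi_{33} = 0.2880

The PACF at lag k is phi_{kk}, the last component of the solution
to the Yule-Walker system G_k phi = r_k where
  (G_k)_{ij} = rho(|i - j|), (r_k)_i = rho(i), i,j = 1..k.
Equivalently, Durbin-Levinson gives phi_{kk} iteratively:
  phi_{11} = rho(1)
  phi_{kk} = [rho(k) - sum_{j=1..k-1} phi_{k-1,j} rho(k-j)]
            / [1 - sum_{j=1..k-1} phi_{k-1,j} rho(j)],
  phi_{k,j} = phi_{k-1,j} - phi_{kk} phi_{k-1,k-j},  j = 1..k-1.
Step k = 1:
  phi_11 = rho(1) = 0.6515.
Step k = 2:
  phi_22 = [rho(2) - phi_11 rho(1)] / [1 - phi_11 rho(1)] = [0.6521 - (0.6515)(0.6515)] / [1 - (0.6515)(0.6515)]
         = 0.22764775 / 0.57554775 = 0.395532.
  Update: phi_21 = phi_11 - phi_22 phi_11 = 0.6515 - (0.395532)(0.6515) = 0.393811.
Step k = 3:
  phi_33 = [rho(3) - phi_21 rho(2) - phi_22 rho(1)] / [1 - phi_21 rho(1) - phi_22 rho(2)]
    numerator   = 0.6543 - (0.393811)(0.6521) - (0.395532)(0.6515) = 0.13980674
    denominator = 1 - (0.393811)(0.6515) - (0.395532)(0.6521) = 0.4855057
  phi_33 = 0.13980674 / 0.4855057 = 0.288.
Therefore phi_{33} = 0.2880.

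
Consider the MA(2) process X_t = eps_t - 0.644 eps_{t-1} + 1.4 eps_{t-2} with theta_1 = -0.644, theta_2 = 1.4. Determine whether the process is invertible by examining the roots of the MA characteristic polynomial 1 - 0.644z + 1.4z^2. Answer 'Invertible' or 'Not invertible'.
\text{Not invertible}

The MA(q) characteristic polynomial is P(z) = 1 - 0.644z + 1.4z^2.
Invertibility requires all roots to lie outside the unit circle, i.e. |z| > 1 for every root.
Set 1 + (-0.644) z + (1.4) z^2 = 0, i.e. a z^2 + b z + c = 0 with a = 1.4, b = -0.644, c = 1.
Discriminant D = b^2 - 4ac = (-0.644)^2 - 4*(1.4)*1 = 0.414736 - (5.6) = -5.185264.
D < 0, so the roots are the complex-conjugate pair z = (-b +/- i sqrt(-D)) / (2a) = 0.23 +/- 0.8133i.
For a conjugate pair |z|^2 = z * conj(z) = (product of roots) = c/a = 1/(1.4) = 0.714286, so |z| = sqrt(0.714286) = 0.8452 for both roots.
Moduli of all roots: 0.8452, 0.8452.
All moduli strictly greater than 1? No.
Verdict: Not invertible.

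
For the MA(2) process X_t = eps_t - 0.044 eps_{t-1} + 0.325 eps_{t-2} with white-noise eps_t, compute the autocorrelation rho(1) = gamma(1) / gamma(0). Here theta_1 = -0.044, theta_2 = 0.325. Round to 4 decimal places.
\rho(1) = -0.0526

For an MA(q) process with theta_0 = 1, the autocovariance is
  gamma(k) = sigma^2 * sum_{i=0..q-k} theta_i * theta_{i+k},
and rho(k) = gamma(k) / gamma(0). Sigma^2 cancels.
  numerator   = (1)*(-0.044) + (-0.044)*(0.325) = -0.0583.
  denominator = (1)^2 + (-0.044)^2 + (0.325)^2 = 1.107561.
  rho(1) = -0.0583 / 1.107561 = -0.0526.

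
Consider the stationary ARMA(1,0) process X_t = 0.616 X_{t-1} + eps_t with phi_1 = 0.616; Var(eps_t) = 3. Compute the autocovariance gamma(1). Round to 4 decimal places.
\gamma(1) = 2.9780

Multiply the model equation by X_{t-k} and take expectations. With theta_0 = psi_0 = 1 and psi_j the MA(infinity) weights, this gives
  gamma(k) - sum_i phi_i gamma(k-i) = c_k,
  c_k = sigma^2 * sum_{j=k..q} theta_j psi_{j-k}   (c_k = 0 for k > q),
using gamma(-m) = gamma(m).
Pure AR (q = 0): c_0 = sigma^2 = 3, c_k = 0 for k >= 1.
Equations for k = 0 and k = 1 (AR order 1):
  gamma(0) = phi_1 gamma(1) + c_0
  gamma(1) = phi_1 gamma(0) + c_1
Substituting the second into the first: gamma(0) (1 - phi_1^2) = c_0 + phi_1 c_1, so
  gamma(0) = c_0 / (1 - phi_1^2) = 3 / (1 - (0.616)^2) = 3 / 0.620544 = 4.834468.
  gamma(1) = phi_1 gamma(0) = (0.616)(4.834468) = 2.978032.
Therefore gamma(1) = 2.9780 (to 4 decimal places).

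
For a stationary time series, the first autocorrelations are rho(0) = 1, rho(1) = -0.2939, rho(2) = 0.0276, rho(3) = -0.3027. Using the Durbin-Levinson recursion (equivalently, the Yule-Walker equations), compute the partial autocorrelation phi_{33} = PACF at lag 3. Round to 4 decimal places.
\phi_{33} = -0.3440

The PACF at lag k is phi_{kk}, the last component of the solution
to the Yule-Walker system G_k phi = r_k where
  (G_k)_{ij} = rho(|i - j|), (r_k)_i = rho(i), i,j = 1..k.
Equivalently, Durbin-Levinson gives phi_{kk} iteratively:
  phi_{11} = rho(1)
  phi_{kk} = [rho(k) - sum_{j=1..k-1} phi_{k-1,j} rho(k-j)]
            / [1 - sum_{j=1..k-1} phi_{k-1,j} rho(j)],
  phi_{k,j} = phi_{k-1,j} - phi_{kk} phi_{k-1,k-j},  j = 1..k-1.
Step k = 1:
  phi_11 = rho(1) = -0.2939.
Step k = 2:
  phi_22 = [rho(2) - phi_11 rho(1)] / [1 - phi_11 rho(1)] = [0.0276 - (-0.2939)(-0.2939)] / [1 - (-0.2939)(-0.2939)]
         = -0.05877721 / 0.91362279 = -0.064334.
  Update: phi_21 = phi_11 - phi_22 phi_11 = -0.2939 - (-0.064334)(-0.2939) = -0.312808.
Step k = 3:
  phi_33 = [rho(3) - phi_21 rho(2) - phi_22 rho(1)] / [1 - phi_21 rho(1) - phi_22 rho(2)]
    numerator   = -0.3027 - (-0.312808)(0.0276) - (-0.064334)(-0.2939) = -0.31297433
    denominator = 1 - (-0.312808)(-0.2939) - (-0.064334)(0.0276) = 0.9098414
  phi_33 = -0.31297433 / 0.9098414 = -0.344.
Therefore phi_{33} = -0.3440.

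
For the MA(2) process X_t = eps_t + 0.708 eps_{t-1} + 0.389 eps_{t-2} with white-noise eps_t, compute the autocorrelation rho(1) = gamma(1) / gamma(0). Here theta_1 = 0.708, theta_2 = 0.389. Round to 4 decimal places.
\rho(1) = 0.5951

For an MA(q) process with theta_0 = 1, the autocovariance is
  gamma(k) = sigma^2 * sum_{i=0..q-k} theta_i * theta_{i+k},
and rho(k) = gamma(k) / gamma(0). Sigma^2 cancels.
  numerator   = (1)*(0.708) + (0.708)*(0.389) = 0.983412.
  denominator = (1)^2 + (0.708)^2 + (0.389)^2 = 1.652585.
  rho(1) = 0.983412 / 1.652585 = 0.5951.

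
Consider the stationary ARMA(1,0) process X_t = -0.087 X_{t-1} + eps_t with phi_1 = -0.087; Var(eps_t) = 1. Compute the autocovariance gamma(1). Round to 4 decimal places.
\gamma(1) = -0.0877

Multiply the model equation by X_{t-k} and take expectations. With theta_0 = psi_0 = 1 and psi_j the MA(infinity) weights, this gives
  gamma(k) - sum_i phi_i gamma(k-i) = c_k,
  c_k = sigma^2 * sum_{j=k..q} theta_j psi_{j-k}   (c_k = 0 for k > q),
using gamma(-m) = gamma(m).
Pure AR (q = 0): c_0 = sigma^2 = 1, c_k = 0 for k >= 1.
Equations for k = 0 and k = 1 (AR order 1):
  gamma(0) = phi_1 gamma(1) + c_0
  gamma(1) = phi_1 gamma(0) + c_1
Substituting the second into the first: gamma(0) (1 - phi_1^2) = c_0 + phi_1 c_1, so
  gamma(0) = c_0 / (1 - phi_1^2) = 1 / (1 - (-0.087)^2) = 1 / 0.992431 = 1.007627.
  gamma(1) = phi_1 gamma(0) = (-0.087)(1.007627) = -0.087664.
Therefore gamma(1) = -0.0877 (to 4 decimal places).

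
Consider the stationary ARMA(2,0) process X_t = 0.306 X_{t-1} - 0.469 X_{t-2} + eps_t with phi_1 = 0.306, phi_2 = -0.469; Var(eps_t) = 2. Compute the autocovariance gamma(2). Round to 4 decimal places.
\gamma(2) = -1.0862

Multiply the model equation by X_{t-k} and take expectations. With theta_0 = psi_0 = 1 and psi_j the MA(infinity) weights, this gives
  gamma(k) - sum_i phi_i gamma(k-i) = c_k,
  c_k = sigma^2 * sum_{j=k..q} theta_j psi_{j-k}   (c_k = 0 for k > q),
using gamma(-m) = gamma(m).
Pure AR (q = 0): c_0 = sigma^2 = 2, c_k = 0 for k >= 1.
Equations for k = 0, 1, 2 (AR order 2, c_2 = 0):
  (E0) gamma(0) = phi_1 gamma(1) + phi_2 gamma(2) + c_0
  (E1) gamma(1) = phi_1 gamma(0) + phi_2 gamma(1) + c_1
  (E2) gamma(2) = phi_1 gamma(1) + phi_2 gamma(0)
From (E1): gamma(1) = A gamma(0) + B with
  A = phi_1 / (1 - phi_2) = 0.306 / 1.469 = 0.208305,   B = c_1 / (1 - phi_2) = 0 / 1.469 = 0.
Insert (E2) into (E0): gamma(0) (1 - phi_2^2) = phi_1 (1 + phi_2) gamma(1) + c_0.
  phi_1 (1 + phi_2) = (0.306)(0.531) = 0.162486,   1 - phi_2^2 = 0.780039.
Replace gamma(1) by A gamma(0) + B and collect gamma(0):
  gamma(0) [0.780039 - (0.162486)(0.208305)] = c_0 = 2
  gamma(0) * 0.746192 = 2
  gamma(0) = 2 / 0.746192 = 2.680274.
  gamma(1) = A gamma(0) = (0.208305)(2.680274) = 0.558314.
  gamma(2) = phi_1 gamma(1) + phi_2 gamma(0) = (0.306)(0.558314) + (-0.469)(2.680274) = -1.086204.
Therefore gamma(2) = -1.0862 (to 4 decimal places).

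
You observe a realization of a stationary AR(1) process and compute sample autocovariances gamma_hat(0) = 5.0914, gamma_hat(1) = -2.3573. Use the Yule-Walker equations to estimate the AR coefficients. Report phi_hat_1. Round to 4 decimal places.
\hat\phi_{1} = -0.4630

The Yule-Walker equations for an AR(p) process read, in matrix form,
  Gamma_p phi = r_p,   with   (Gamma_p)_{ij} = gamma(|i - j|),
                       (r_p)_i = gamma(i),   i,j = 1..p.
Substitute the sample gammas (Toeplitz matrix and right-hand side of size 1):
  Gamma_p = [[5.0914]]
  r_p     = [-2.3573]
With p = 1 this is the single equation gamma(0) phi_1 = gamma(1):
  phi_hat_1 = gamma(1) / gamma(0) = -2.3573 / 5.0914 = -0.4630.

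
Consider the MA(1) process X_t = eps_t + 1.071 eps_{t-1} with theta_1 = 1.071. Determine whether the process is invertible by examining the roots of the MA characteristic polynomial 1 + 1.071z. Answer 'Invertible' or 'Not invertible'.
\text{Not invertible}

The MA(q) characteristic polynomial is P(z) = 1 + 1.071z.
Invertibility requires all roots to lie outside the unit circle, i.e. |z| > 1 for every root.
This is linear in z: 1 + (1.071) z = 0  =>  z = -1/(1.071) = -0.933707,  |z| = 0.933707.
Moduli of all roots: 0.9337.
All moduli strictly greater than 1? No.
Verdict: Not invertible.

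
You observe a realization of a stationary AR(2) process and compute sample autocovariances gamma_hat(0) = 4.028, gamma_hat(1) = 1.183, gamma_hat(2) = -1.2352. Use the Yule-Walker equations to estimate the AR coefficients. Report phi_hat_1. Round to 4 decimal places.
\hat\phi_{1} = 0.4200

The Yule-Walker equations for an AR(p) process read, in matrix form,
  Gamma_p phi = r_p,   with   (Gamma_p)_{ij} = gamma(|i - j|),
                       (r_p)_i = gamma(i),   i,j = 1..p.
Substitute the sample gammas (Toeplitz matrix and right-hand side of size 2):
  Gamma_p = [[4.028, 1.183], [1.183, 4.028]]
  r_p     = [1.183, -1.2352]
Written out:
  4.028 phi_1 + 1.183 phi_2 = 1.183
  1.183 phi_1 + 4.028 phi_2 = -1.2352
Solve by Cramer's rule:
  det = gamma(0)^2 - gamma(1)^2 = (4.028)^2 - (1.183)^2 = 16.224784 - 1.399489 = 14.825295
  phi_hat_1 = [gamma(1) gamma(0) - gamma(1) gamma(2)] / det = [(1.183)(4.028) - (1.183)(-1.2352)] / 14.825295 = 6.2263656 / 14.825295 = 0.42
  phi_hat_2 = [gamma(0) gamma(2) - gamma(1)^2] / det = [(4.028)(-1.2352) - (1.183)^2] / 14.825295 = -6.3748746 / 14.825295 = -0.43
So phi_hat = [0.4200, -0.4300].
Therefore phi_hat_1 = 0.4200.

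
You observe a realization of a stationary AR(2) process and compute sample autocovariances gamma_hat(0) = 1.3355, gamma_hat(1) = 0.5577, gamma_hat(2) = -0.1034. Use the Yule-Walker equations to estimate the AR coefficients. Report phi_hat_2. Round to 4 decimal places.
\hat\phi_{2} = -0.3050

The Yule-Walker equations for an AR(p) process read, in matrix form,
  Gamma_p phi = r_p,   with   (Gamma_p)_{ij} = gamma(|i - j|),
                       (r_p)_i = gamma(i),   i,j = 1..p.
Substitute the sample gammas (Toeplitz matrix and right-hand side of size 2):
  Gamma_p = [[1.3355, 0.5577], [0.5577, 1.3355]]
  r_p     = [0.5577, -0.1034]
Written out:
  1.3355 phi_1 + 0.5577 phi_2 = 0.5577
  0.5577 phi_1 + 1.3355 phi_2 = -0.1034
Solve by Cramer's rule:
  det = gamma(0)^2 - gamma(1)^2 = (1.3355)^2 - (0.5577)^2 = 1.78356025 - 0.31102929 = 1.47253096
  phi_hat_1 = [gamma(1) gamma(0) - gamma(1) gamma(2)] / det = [(0.5577)(1.3355) - (0.5577)(-0.1034)] / 1.47253096 = 0.80247453 / 1.47253096 = 0.545
  phi_hat_2 = [gamma(0) gamma(2) - gamma(1)^2] / det = [(1.3355)(-0.1034) - (0.5577)^2] / 1.47253096 = -0.44911999 / 1.47253096 = -0.305
So phi_hat = [0.5450, -0.3050].
Therefore phi_hat_2 = -0.3050.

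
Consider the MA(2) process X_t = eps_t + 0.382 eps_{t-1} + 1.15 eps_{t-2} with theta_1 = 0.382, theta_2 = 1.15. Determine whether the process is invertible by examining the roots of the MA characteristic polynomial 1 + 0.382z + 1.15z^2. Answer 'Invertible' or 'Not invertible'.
\text{Not invertible}

The MA(q) characteristic polynomial is P(z) = 1 + 0.382z + 1.15z^2.
Invertibility requires all roots to lie outside the unit circle, i.e. |z| > 1 for every root.
Set 1 + (0.382) z + (1.15) z^2 = 0, i.e. a z^2 + b z + c = 0 with a = 1.15, b = 0.382, c = 1.
Discriminant D = b^2 - 4ac = (0.382)^2 - 4*(1.15)*1 = 0.145924 - (4.6) = -4.454076.
D < 0, so the roots are the complex-conjugate pair z = (-b +/- i sqrt(-D)) / (2a) = -0.1661 +/- 0.9176i.
For a conjugate pair |z|^2 = z * conj(z) = (product of roots) = c/a = 1/(1.15) = 0.869565, so |z| = sqrt(0.869565) = 0.9325 for both roots.
Moduli of all roots: 0.9325, 0.9325.
All moduli strictly greater than 1? No.
Verdict: Not invertible.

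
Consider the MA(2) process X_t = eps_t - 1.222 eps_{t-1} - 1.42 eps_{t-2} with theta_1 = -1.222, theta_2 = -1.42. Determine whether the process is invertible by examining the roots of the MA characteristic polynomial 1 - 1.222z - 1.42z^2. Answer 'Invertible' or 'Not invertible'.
\text{Not invertible}

The MA(q) characteristic polynomial is P(z) = 1 - 1.222z - 1.42z^2.
Invertibility requires all roots to lie outside the unit circle, i.e. |z| > 1 for every root.
Set 1 + (-1.222) z + (-1.42) z^2 = 0, i.e. a z^2 + b z + c = 0 with a = -1.42, b = -1.222, c = 1.
Discriminant D = b^2 - 4ac = (-1.222)^2 - 4*(-1.42)*1 = 1.493284 - (-5.68) = 7.173284.
D >= 0, so the roots are real: z = (-b +/- sqrt(D)) / (2a) = (1.222 +/- 2.678299) / (-2.84).
  z_1 = (1.222 + 2.678299) / (-2.84) = -1.3733,   |z_1| = 1.3733.
  z_2 = (1.222 - 2.678299) / (-2.84) = 0.5128,   |z_2| = 0.5128.
Moduli of all roots: 1.3733, 0.5128.
All moduli strictly greater than 1? No.
Verdict: Not invertible.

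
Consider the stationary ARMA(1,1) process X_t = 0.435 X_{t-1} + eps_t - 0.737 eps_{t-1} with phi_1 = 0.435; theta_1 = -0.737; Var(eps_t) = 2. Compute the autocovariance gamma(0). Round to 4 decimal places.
\gamma(0) = 2.2250

Multiply the model equation by X_{t-k} and take expectations. With theta_0 = psi_0 = 1 and psi_j the MA(infinity) weights, this gives
  gamma(k) - sum_i phi_i gamma(k-i) = c_k,
  c_k = sigma^2 * sum_{j=k..q} theta_j psi_{j-k}   (c_k = 0 for k > q),
using gamma(-m) = gamma(m).
psi-weights needed (psi_j = theta_j + sum_i phi_i psi_{j-i}):
  psi_1 = theta_1 + phi_1 = -0.737 + (0.435) = -0.302
Right-hand sides:
  c_0 = sigma^2 (1 + theta_1 psi_1) = 2 * (1 + (-0.737)(-0.302)) = 2 * 1.222574 = 2.445148
  c_1 = sigma^2 theta_1 = 2 * (-0.737) = -1.474
  c_2 = 0
Equations for k = 0 and k = 1 (AR order 1):
  gamma(0) = phi_1 gamma(1) + c_0
  gamma(1) = phi_1 gamma(0) + c_1
Substituting the second into the first: gamma(0) (1 - phi_1^2) = c_0 + phi_1 c_1, so
  gamma(0) = (c_0 + phi_1 c_1) / (1 - phi_1^2) = (2.445148 + (0.435)(-1.474)) / (1 - (0.435)^2) = 1.803958 / 0.810775 = 2.22498.
Therefore gamma(0) = 2.2250 (to 4 decimal places).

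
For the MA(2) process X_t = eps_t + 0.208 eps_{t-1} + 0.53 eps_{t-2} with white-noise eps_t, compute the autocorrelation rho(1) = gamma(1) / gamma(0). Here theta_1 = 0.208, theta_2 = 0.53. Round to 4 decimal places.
\rho(1) = 0.2403

For an MA(q) process with theta_0 = 1, the autocovariance is
  gamma(k) = sigma^2 * sum_{i=0..q-k} theta_i * theta_{i+k},
and rho(k) = gamma(k) / gamma(0). Sigma^2 cancels.
  numerator   = (1)*(0.208) + (0.208)*(0.53) = 0.31824.
  denominator = (1)^2 + (0.208)^2 + (0.53)^2 = 1.324164.
  rho(1) = 0.31824 / 1.324164 = 0.2403.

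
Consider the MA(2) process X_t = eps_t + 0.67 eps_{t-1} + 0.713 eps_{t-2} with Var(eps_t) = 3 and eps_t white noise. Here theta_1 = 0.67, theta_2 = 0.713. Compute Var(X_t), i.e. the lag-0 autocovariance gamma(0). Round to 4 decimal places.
\gamma(0) = 5.8718

For an MA(q) process X_t = eps_t + sum_i theta_i eps_{t-i} with
Var(eps_t) = sigma^2, the variance is
  gamma(0) = sigma^2 * (1 + sum_i theta_i^2).
  sum_i theta_i^2 = (0.67)^2 + (0.713)^2 = 0.4489 + 0.508369 = 0.957269.
  gamma(0) = 3 * (1 + 0.957269) = 3 * 1.957269 = 5.871807, which rounds to 5.8718.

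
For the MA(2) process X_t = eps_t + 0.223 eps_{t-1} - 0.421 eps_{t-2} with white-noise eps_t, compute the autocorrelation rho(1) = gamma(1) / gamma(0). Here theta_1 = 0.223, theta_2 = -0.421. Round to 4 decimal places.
\rho(1) = 0.1052

For an MA(q) process with theta_0 = 1, the autocovariance is
  gamma(k) = sigma^2 * sum_{i=0..q-k} theta_i * theta_{i+k},
and rho(k) = gamma(k) / gamma(0). Sigma^2 cancels.
  numerator   = (1)*(0.223) + (0.223)*(-0.421) = 0.129117.
  denominator = (1)^2 + (0.223)^2 + (-0.421)^2 = 1.22697.
  rho(1) = 0.129117 / 1.22697 = 0.1052.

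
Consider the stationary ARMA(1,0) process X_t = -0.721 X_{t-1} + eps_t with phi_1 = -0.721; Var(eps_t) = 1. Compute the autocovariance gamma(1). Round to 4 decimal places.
\gamma(1) = -1.5016

Multiply the model equation by X_{t-k} and take expectations. With theta_0 = psi_0 = 1 and psi_j the MA(infinity) weights, this gives
  gamma(k) - sum_i phi_i gamma(k-i) = c_k,
  c_k = sigma^2 * sum_{j=k..q} theta_j psi_{j-k}   (c_k = 0 for k > q),
using gamma(-m) = gamma(m).
Pure AR (q = 0): c_0 = sigma^2 = 1, c_k = 0 for k >= 1.
Equations for k = 0 and k = 1 (AR order 1):
  gamma(0) = phi_1 gamma(1) + c_0
  gamma(1) = phi_1 gamma(0) + c_1
Substituting the second into the first: gamma(0) (1 - phi_1^2) = c_0 + phi_1 c_1, so
  gamma(0) = c_0 / (1 - phi_1^2) = 1 / (1 - (-0.721)^2) = 1 / 0.480159 = 2.082643.
  gamma(1) = phi_1 gamma(0) = (-0.721)(2.082643) = -1.501586.
Therefore gamma(1) = -1.5016 (to 4 decimal places).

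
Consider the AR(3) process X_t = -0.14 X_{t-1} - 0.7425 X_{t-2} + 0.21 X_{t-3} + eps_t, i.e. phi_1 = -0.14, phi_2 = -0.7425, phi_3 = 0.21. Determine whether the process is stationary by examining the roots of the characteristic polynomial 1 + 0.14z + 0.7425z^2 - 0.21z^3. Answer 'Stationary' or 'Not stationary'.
\text{Stationary}

The AR(p) characteristic polynomial is P(z) = 1 + 0.14z + 0.7425z^2 - 0.21z^3.
Stationarity requires all roots to lie outside the unit circle, i.e. |z| > 1 for every root.
Degree 3: look for a simple real root z0 first, then factor out (1 - z/z0) and solve the remaining quadratic.
Testing z0 = 4: P(4) = 1 + (0.14)(4) + (0.7425)(4)^2 + (-0.21)(4)^3
  = 1 + (0.56) + (11.88) + (-13.44) = 0.  So z_0 = 4 is a root, |z_0| = 4.
Divide out the factor (1 - 0.25 z) = (1 - z/z0) (since 1/z0 = 0.25):
  P(z) = (1 - 0.25 z)(1 + (0.39) z + (0.84) z^2)
  [check: z-coef 0.39 - (0.25) = 0.14; z^2-coef 0.84 - (0.25)(0.39) = 0.7425; z^3-coef -(0.25)(0.84) = -0.21.]
Remaining roots from the quadratic factor 1 + (0.39) z + (0.84) z^2:
  Set 1 + (0.39) z + (0.84) z^2 = 0, i.e. a z^2 + b z + c = 0 with a = 0.84, b = 0.39, c = 1.
  Discriminant D = b^2 - 4ac = (0.39)^2 - 4*(0.84)*1 = 0.1521 - (3.36) = -3.2079.
  D < 0, so the roots are the complex-conjugate pair z = (-b +/- i sqrt(-D)) / (2a) = -0.2321 +/- 1.0661i.
  For a conjugate pair |z|^2 = z * conj(z) = (product of roots) = c/a = 1/(0.84) = 1.190476, so |z| = sqrt(1.190476) = 1.0911 for both roots.
Moduli of all roots: 4.0000, 1.0911, 1.0911.
All moduli strictly greater than 1? Yes.
Verdict: Stationary.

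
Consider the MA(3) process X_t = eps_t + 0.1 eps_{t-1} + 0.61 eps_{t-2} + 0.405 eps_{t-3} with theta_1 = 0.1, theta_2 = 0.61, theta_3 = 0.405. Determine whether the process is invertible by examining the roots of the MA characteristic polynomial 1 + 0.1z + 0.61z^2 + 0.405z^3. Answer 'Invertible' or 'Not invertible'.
\text{Invertible}

The MA(q) characteristic polynomial is P(z) = 1 + 0.1z + 0.61z^2 + 0.405z^3.
Invertibility requires all roots to lie outside the unit circle, i.e. |z| > 1 for every root.
Degree 3: look for a simple real root z0 first, then factor out (1 - z/z0) and solve the remaining quadratic.
Testing z0 = -2: P(-2) = 1 + (0.1)(-2) + (0.61)(-2)^2 + (0.405)(-2)^3
  = 1 + (-0.2) + (2.44) + (-3.24) = 0.  So z_0 = -2 is a root, |z_0| = 2.
Divide out the factor (1 + 0.5 z) = (1 - z/z0) (since 1/z0 = -0.5):
  P(z) = (1 + 0.5 z)(1 + (-0.4) z + (0.81) z^2)
  [check: z-coef -0.4 - (-0.5) = 0.1; z^2-coef 0.81 - (-0.5)(-0.4) = 0.61; z^3-coef -(-0.5)(0.81) = 0.405.]
Remaining roots from the quadratic factor 1 + (-0.4) z + (0.81) z^2:
  Set 1 + (-0.4) z + (0.81) z^2 = 0, i.e. a z^2 + b z + c = 0 with a = 0.81, b = -0.4, c = 1.
  Discriminant D = b^2 - 4ac = (-0.4)^2 - 4*(0.81)*1 = 0.16 - (3.24) = -3.08.
  D < 0, so the roots are the complex-conjugate pair z = (-b +/- i sqrt(-D)) / (2a) = 0.2469 +/- 1.0833i.
  For a conjugate pair |z|^2 = z * conj(z) = (product of roots) = c/a = 1/(0.81) = 1.234568, so |z| = sqrt(1.234568) = 1.1111 for both roots.
Moduli of all roots: 2.0000, 1.1111, 1.1111.
All moduli strictly greater than 1? Yes.
Verdict: Invertible.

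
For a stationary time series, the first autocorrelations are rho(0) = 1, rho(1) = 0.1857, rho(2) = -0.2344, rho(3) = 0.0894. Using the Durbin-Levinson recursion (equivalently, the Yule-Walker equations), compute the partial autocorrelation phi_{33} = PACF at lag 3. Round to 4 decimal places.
\phi_{33} = 0.2209

The PACF at lag k is phi_{kk}, the last component of the solution
to the Yule-Walker system G_k phi = r_k where
  (G_k)_{ij} = rho(|i - j|), (r_k)_i = rho(i), i,j = 1..k.
Equivalently, Durbin-Levinson gives phi_{kk} iteratively:
  phi_{11} = rho(1)
  phi_{kk} = [rho(k) - sum_{j=1..k-1} phi_{k-1,j} rho(k-j)]
            / [1 - sum_{j=1..k-1} phi_{k-1,j} rho(j)],
  phi_{k,j} = phi_{k-1,j} - phi_{kk} phi_{k-1,k-j},  j = 1..k-1.
Step k = 1:
  phi_11 = rho(1) = 0.1857.
Step k = 2:
  phi_22 = [rho(2) - phi_11 rho(1)] / [1 - phi_11 rho(1)] = [-0.2344 - (0.1857)(0.1857)] / [1 - (0.1857)(0.1857)]
         = -0.26888449 / 0.96551551 = -0.278488.
  Update: phi_21 = phi_11 - phi_22 phi_11 = 0.1857 - (-0.278488)(0.1857) = 0.237415.
Step k = 3:
  phi_33 = [rho(3) - phi_21 rho(2) - phi_22 rho(1)] / [1 - phi_21 rho(1) - phi_22 rho(2)]
    numerator   = 0.0894 - (0.237415)(-0.2344) - (-0.278488)(0.1857) = 0.19676535
    denominator = 1 - (0.237415)(0.1857) - (-0.278488)(-0.2344) = 0.8906344
  phi_33 = 0.19676535 / 0.8906344 = 0.2209.
Therefore phi_{33} = 0.2209.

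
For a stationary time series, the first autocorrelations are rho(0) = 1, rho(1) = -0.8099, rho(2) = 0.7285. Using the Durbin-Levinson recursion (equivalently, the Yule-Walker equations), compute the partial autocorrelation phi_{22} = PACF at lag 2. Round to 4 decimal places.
\phi_{22} = 0.2109

The PACF at lag k is phi_{kk}, the last component of the solution
to the Yule-Walker system G_k phi = r_k where
  (G_k)_{ij} = rho(|i - j|), (r_k)_i = rho(i), i,j = 1..k.
Equivalently, Durbin-Levinson gives phi_{kk} iteratively:
  phi_{11} = rho(1)
  phi_{kk} = [rho(k) - sum_{j=1..k-1} phi_{k-1,j} rho(k-j)]
            / [1 - sum_{j=1..k-1} phi_{k-1,j} rho(j)],
  phi_{k,j} = phi_{k-1,j} - phi_{kk} phi_{k-1,k-j},  j = 1..k-1.
Step k = 1:
  phi_11 = rho(1) = -0.8099.
Step k = 2:
  phi_22 = [rho(2) - phi_11 rho(1)] / [1 - phi_11 rho(1)] = [0.7285 - (-0.8099)(-0.8099)] / [1 - (-0.8099)(-0.8099)]
         = 0.07256199 / 0.34406199 = 0.2109.
Therefore phi_{22} = 0.2109.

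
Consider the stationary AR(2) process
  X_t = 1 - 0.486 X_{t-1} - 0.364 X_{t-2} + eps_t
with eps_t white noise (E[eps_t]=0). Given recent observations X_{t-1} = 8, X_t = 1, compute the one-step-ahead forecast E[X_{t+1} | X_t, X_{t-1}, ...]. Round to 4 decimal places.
E[X_{t+1} \mid \mathcal F_t] = -2.3980

For an AR(p) model X_t = c + sum_i phi_i X_{t-i} + eps_t, the
one-step-ahead conditional mean is
  E[X_{t+1} | X_t, ...] = c + sum_i phi_i X_{t+1-i}.
Substitute known values:
  E[X_{t+1} | ...] = 1 + (-0.486) * (1) + (-0.364) * (8)
                   = -2.3980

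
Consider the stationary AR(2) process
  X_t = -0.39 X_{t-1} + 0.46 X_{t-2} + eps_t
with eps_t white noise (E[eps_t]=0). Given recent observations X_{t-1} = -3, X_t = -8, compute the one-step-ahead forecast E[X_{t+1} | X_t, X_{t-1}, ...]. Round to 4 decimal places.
E[X_{t+1} \mid \mathcal F_t] = 1.7400

For an AR(p) model X_t = c + sum_i phi_i X_{t-i} + eps_t, the
one-step-ahead conditional mean is
  E[X_{t+1} | X_t, ...] = c + sum_i phi_i X_{t+1-i}.
Substitute known values:
  E[X_{t+1} | ...] = (-0.39) * (-8) + (0.46) * (-3)
                   = 1.7400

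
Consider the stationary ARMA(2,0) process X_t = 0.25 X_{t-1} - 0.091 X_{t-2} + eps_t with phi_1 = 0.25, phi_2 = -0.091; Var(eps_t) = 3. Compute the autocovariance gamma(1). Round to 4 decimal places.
\gamma(1) = 0.7316

Multiply the model equation by X_{t-k} and take expectations. With theta_0 = psi_0 = 1 and psi_j the MA(infinity) weights, this gives
  gamma(k) - sum_i phi_i gamma(k-i) = c_k,
  c_k = sigma^2 * sum_{j=k..q} theta_j psi_{j-k}   (c_k = 0 for k > q),
using gamma(-m) = gamma(m).
Pure AR (q = 0): c_0 = sigma^2 = 3, c_k = 0 for k >= 1.
Equations for k = 0, 1, 2 (AR order 2, c_2 = 0):
  (E0) gamma(0) = phi_1 gamma(1) + phi_2 gamma(2) + c_0
  (E1) gamma(1) = phi_1 gamma(0) + phi_2 gamma(1) + c_1
  (E2) gamma(2) = phi_1 gamma(1) + phi_2 gamma(0)
From (E1): gamma(1) = A gamma(0) + B with
  A = phi_1 / (1 - phi_2) = 0.25 / 1.091 = 0.229148,   B = c_1 / (1 - phi_2) = 0 / 1.091 = 0.
Insert (E2) into (E0): gamma(0) (1 - phi_2^2) = phi_1 (1 + phi_2) gamma(1) + c_0.
  phi_1 (1 + phi_2) = (0.25)(0.909) = 0.22725,   1 - phi_2^2 = 0.991719.
Replace gamma(1) by A gamma(0) + B and collect gamma(0):
  gamma(0) [0.991719 - (0.22725)(0.229148)] = c_0 = 3
  gamma(0) * 0.939645 = 3
  gamma(0) = 3 / 0.939645 = 3.192694.
  gamma(1) = A gamma(0) = (0.229148)(3.192694) = 0.731598.
Therefore gamma(1) = 0.7316 (to 4 decimal places).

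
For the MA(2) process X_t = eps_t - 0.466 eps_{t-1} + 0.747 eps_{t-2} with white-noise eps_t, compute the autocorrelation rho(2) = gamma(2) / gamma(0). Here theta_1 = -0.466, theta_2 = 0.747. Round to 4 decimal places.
\rho(2) = 0.4208

For an MA(q) process with theta_0 = 1, the autocovariance is
  gamma(k) = sigma^2 * sum_{i=0..q-k} theta_i * theta_{i+k},
and rho(k) = gamma(k) / gamma(0). Sigma^2 cancels.
  numerator   = (1)*(0.747) = 0.747.
  denominator = (1)^2 + (-0.466)^2 + (0.747)^2 = 1.775165.
  rho(2) = 0.747 / 1.775165 = 0.4208.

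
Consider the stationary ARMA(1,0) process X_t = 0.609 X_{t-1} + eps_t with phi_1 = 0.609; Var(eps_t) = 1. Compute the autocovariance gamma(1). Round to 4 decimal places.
\gamma(1) = 0.9680

Multiply the model equation by X_{t-k} and take expectations. With theta_0 = psi_0 = 1 and psi_j the MA(infinity) weights, this gives
  gamma(k) - sum_i phi_i gamma(k-i) = c_k,
  c_k = sigma^2 * sum_{j=k..q} theta_j psi_{j-k}   (c_k = 0 for k > q),
using gamma(-m) = gamma(m).
Pure AR (q = 0): c_0 = sigma^2 = 1, c_k = 0 for k >= 1.
Equations for k = 0 and k = 1 (AR order 1):
  gamma(0) = phi_1 gamma(1) + c_0
  gamma(1) = phi_1 gamma(0) + c_1
Substituting the second into the first: gamma(0) (1 - phi_1^2) = c_0 + phi_1 c_1, so
  gamma(0) = c_0 / (1 - phi_1^2) = 1 / (1 - (0.609)^2) = 1 / 0.629119 = 1.589524.
  gamma(1) = phi_1 gamma(0) = (0.609)(1.589524) = 0.96802.
Therefore gamma(1) = 0.9680 (to 4 decimal places).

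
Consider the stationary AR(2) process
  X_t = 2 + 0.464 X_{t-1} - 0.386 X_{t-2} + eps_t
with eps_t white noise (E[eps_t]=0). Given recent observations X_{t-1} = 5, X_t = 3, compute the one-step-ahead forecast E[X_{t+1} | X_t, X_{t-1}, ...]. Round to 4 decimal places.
E[X_{t+1} \mid \mathcal F_t] = 1.4620

For an AR(p) model X_t = c + sum_i phi_i X_{t-i} + eps_t, the
one-step-ahead conditional mean is
  E[X_{t+1} | X_t, ...] = c + sum_i phi_i X_{t+1-i}.
Substitute known values:
  E[X_{t+1} | ...] = 2 + (0.464) * (3) + (-0.386) * (5)
                   = 1.4620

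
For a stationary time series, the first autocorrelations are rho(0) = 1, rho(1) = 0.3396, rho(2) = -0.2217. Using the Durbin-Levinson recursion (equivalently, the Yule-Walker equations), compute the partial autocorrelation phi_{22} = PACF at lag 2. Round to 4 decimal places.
\phi_{22} = -0.3810

The PACF at lag k is phi_{kk}, the last component of the solution
to the Yule-Walker system G_k phi = r_k where
  (G_k)_{ij} = rho(|i - j|), (r_k)_i = rho(i), i,j = 1..k.
Equivalently, Durbin-Levinson gives phi_{kk} iteratively:
  phi_{11} = rho(1)
  phi_{kk} = [rho(k) - sum_{j=1..k-1} phi_{k-1,j} rho(k-j)]
            / [1 - sum_{j=1..k-1} phi_{k-1,j} rho(j)],
  phi_{k,j} = phi_{k-1,j} - phi_{kk} phi_{k-1,k-j},  j = 1..k-1.
Step k = 1:
  phi_11 = rho(1) = 0.3396.
Step k = 2:
  phi_22 = [rho(2) - phi_11 rho(1)] / [1 - phi_11 rho(1)] = [-0.2217 - (0.3396)(0.3396)] / [1 - (0.3396)(0.3396)]
         = -0.33702816 / 0.88467184 = -0.381.
Therefore phi_{22} = -0.3810.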